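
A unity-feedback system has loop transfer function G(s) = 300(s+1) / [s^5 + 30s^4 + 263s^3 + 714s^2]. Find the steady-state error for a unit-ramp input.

0

Lowest-order denominator term is 714s^2, so the open loop has 2 poles at the origin → type 2 system.
K_v = ∞ for a type-2 system; e_ss to a ramp is zero.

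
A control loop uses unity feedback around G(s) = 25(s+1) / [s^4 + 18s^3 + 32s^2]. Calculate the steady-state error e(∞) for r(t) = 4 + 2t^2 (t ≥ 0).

Factoring s^2 from the denominator leaves a polynomial with constant term 32, so the system is type 2. By superposition:
  • 4: tracked with zero error.
  • 2t^2: e_ss = 4/K_a with K_a=25/32 → 5.12.
Total e_ss = 5.12.

5.12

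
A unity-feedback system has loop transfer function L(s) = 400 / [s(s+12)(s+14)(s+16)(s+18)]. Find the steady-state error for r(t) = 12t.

The open loop has one pole at the origin → type 1 system.
K_v = lim_{s→0} s·L(s) = 400 / (12·14·16·18) = 25/3024.
e_ss = 12/K_v = 12/(25/3024) = 1451.52.

1451.52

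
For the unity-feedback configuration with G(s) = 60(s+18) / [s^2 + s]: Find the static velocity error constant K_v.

Factoring s from the denominator leaves a polynomial with constant term 1, so the system is type 1.
K_v = lim_{s→0} s·G(s) = 60·18 / 1 = 1080.

1080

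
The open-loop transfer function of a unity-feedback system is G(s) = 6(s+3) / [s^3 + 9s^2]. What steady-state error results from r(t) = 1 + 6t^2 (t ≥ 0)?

6

Lowest-order denominator term is 9s^2, so the open loop has 2 poles at the origin → type 2 system. Taking each input component in turn:
  • 1: tracked with zero error.
  • 6t^2: e_ss = 12/K_a with K_a=2 → 6.
Total e_ss = 6.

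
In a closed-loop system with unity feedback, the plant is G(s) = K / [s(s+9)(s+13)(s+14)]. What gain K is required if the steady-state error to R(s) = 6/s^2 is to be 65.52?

150

G(s) has one factor of s in the denominator, so the system is type 1.
K_v = lim_{s→0} s·G(s) = K / (9·13·14) = (1/1638)·K.
e_ss = 6/K_v = 65.52 ⇒ K_v = 25/273 ⇒ K = (25/273)/(1/1638) = 150.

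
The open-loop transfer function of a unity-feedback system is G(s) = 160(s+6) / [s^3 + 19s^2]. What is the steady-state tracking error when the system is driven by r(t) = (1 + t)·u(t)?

0

Lowest-order denominator term is 19s^2, so the open loop has 2 poles at the origin → type 2 system. Treating each term separately:
  • 1: tracked with zero error.
  • t: tracked with zero error.
Total e_ss = 0.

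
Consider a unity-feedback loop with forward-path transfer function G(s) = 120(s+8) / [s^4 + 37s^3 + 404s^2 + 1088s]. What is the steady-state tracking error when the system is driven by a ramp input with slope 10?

Lowest-order denominator term is 1088s, so the open loop has 1 pole at the origin → type 1 system.
K_v = lim_{s→0} s·G(s) = 120·8 / 1088 = 15/17.
e_ss = 10/K_v = 10/(15/17) = 34/3.

34/3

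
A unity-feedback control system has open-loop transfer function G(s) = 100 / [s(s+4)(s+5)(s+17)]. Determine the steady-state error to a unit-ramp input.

The open loop has one pole at the origin → type 1 system.
K_v = lim_{s→0} s·G(s) = 100 / (4·5·17) = 5/17.
e_ss = 1/K_v = 1/(5/17) = 3.4.

3.4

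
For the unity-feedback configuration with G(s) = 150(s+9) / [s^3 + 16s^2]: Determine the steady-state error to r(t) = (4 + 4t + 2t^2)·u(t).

The denominator has no term below 16s^2 — 2 poles at s=0, type 2. Taking each input component in turn:
  • 4: tracked with zero error.
  • 4t: tracked with zero error.
  • 2t^2: e_ss = 4/K_a with K_a=84.375 → 32/675.
Total e_ss = 32/675.

32/675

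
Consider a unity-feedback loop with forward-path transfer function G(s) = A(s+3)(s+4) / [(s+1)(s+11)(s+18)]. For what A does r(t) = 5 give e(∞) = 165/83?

25

The open loop has no poles at the origin → type 0 system.
K_p = lim_{s→0} G(s) = A·3·4 / (1·11·18) = (2/33)·A.
e_ss = 5/(1 + K_p) = 165/83 ⇒ 1 + (2/33)·A = 83/33 ⇒ A = 25.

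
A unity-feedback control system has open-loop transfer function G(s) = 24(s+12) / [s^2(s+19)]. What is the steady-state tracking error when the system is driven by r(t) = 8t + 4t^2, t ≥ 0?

The open loop has two poles at the origin → type 2 system. By superposition:
  • 8t: tracked with zero error.
  • 4t^2: e_ss = 8/K_a with K_a=288/19 → 19/36.
Total e_ss = 19/36.

19/36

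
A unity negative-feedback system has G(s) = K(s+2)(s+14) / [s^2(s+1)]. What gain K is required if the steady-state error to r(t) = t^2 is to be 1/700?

Two free integrators in G(s): this is a type 2 system.
K_a = lim_{s→0} s^2·G(s) = K·2·14 / (1) = 28·K.
e_ss = 2/K_a = 1/700 ⇒ K_a = 1400 ⇒ K = 1400/28 = 50.

50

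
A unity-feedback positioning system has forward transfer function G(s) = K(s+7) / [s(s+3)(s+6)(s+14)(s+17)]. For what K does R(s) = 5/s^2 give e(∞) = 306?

10

One free integrator in G(s): this is a type 1 system.
K_v = lim_{s→0} s·G(s) = K·7 / (3·6·14·17) = (1/612)·K.
e_ss = 5/K_v = 306 ⇒ K_v = 5/306 ⇒ K = (5/306)/(1/612) = 10.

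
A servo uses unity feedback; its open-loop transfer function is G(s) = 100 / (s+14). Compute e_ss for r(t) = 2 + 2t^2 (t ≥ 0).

infinity

G(s) has no factors of s in the denominator, so the system is type 0. By superposition:
  • 2: e_ss = 2/(1+K_p) with K_p=50/7 → 14/57.
  • 2t^2: a type-0 system cannot track it, e_ss → ∞.
The unbounded component dominates.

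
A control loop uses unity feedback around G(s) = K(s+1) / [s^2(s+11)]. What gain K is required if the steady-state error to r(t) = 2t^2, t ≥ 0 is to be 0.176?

The open loop has two poles at the origin → type 2 system.
K_a = lim_{s→0} s^2·G(s) = K·1 / (11) = (1/11)·K.
e_ss = 4/K_a = 0.176 ⇒ K_a = 250/11 ⇒ K = (250/11)/(1/11) = 250.

250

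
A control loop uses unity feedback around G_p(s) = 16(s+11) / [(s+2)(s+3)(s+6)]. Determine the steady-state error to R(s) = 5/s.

45/53

System type = 0 (no poles at s=0).
K_p = lim_{s→0} G_p(s) = 16·11 / (2·3·6) = 44/9.
e_ss = 5/(1 + K_p) = 5/(53/9) = 45/53.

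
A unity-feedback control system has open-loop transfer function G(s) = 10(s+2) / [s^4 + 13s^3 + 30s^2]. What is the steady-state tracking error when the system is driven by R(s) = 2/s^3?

3

Factoring s^2 from the denominator leaves a polynomial with constant term 30, so the system is type 2.
K_a = lim_{s→0} s^2·G(s) = 10·2 / 30 = 2/3.
r(t) = t^2 gives R(s) = 2/s^3.
e_ss = 2/K_a = 2/(2/3) = 3.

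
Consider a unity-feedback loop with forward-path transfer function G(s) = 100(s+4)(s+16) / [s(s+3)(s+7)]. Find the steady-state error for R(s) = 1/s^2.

21/6400

One free integrator in G(s): this is a type 1 system.
K_v = lim_{s→0} s·G(s) = 100·4·16 / (3·7) = 6400/21.
e_ss = 1/K_v = 1/(6400/21) = 21/6400.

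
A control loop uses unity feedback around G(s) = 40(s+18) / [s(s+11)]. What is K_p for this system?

K_p = lim_{s→0} G(s); with 1 pole at the origin the limit diverges, so K_p = ∞.

infinity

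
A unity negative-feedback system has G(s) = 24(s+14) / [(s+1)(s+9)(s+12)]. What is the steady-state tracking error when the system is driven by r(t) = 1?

9/37

G(s) has no factors of s in the denominator, so the system is type 0.
K_p = lim_{s→0} G(s) = 24·14 / (1·9·12) = 28/9.
e_ss = 1/(1 + K_p) = 1/(37/9) = 9/37.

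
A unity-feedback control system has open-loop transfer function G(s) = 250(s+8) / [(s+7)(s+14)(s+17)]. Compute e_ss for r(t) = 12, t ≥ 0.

3332/611

The open loop has no poles at the origin → type 0 system.
K_p = lim_{s→0} G(s) = 250·8 / (7·14·17) = 1000/833.
e_ss = 12/(1 + K_p) = 12/(1833/833) = 3332/611.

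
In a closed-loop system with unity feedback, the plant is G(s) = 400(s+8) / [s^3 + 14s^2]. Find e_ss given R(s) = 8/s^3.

Lowest-order denominator term is 14s^2, so the open loop has 2 poles at the origin → type 2 system.
K_a = lim_{s→0} s^2·G(s) = 400·8 / 14 = 1600/7.
r(t) = 4t^2 gives R(s) = 8/s^3.
e_ss = 8/K_a = 8/(1600/7) = 0.035.

0.035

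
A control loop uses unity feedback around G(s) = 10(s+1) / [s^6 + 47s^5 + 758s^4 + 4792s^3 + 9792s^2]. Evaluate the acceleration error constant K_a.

Factoring s^2 from the denominator leaves a polynomial with constant term 9792, so the system is type 2.
K_a = lim_{s→0} s^2·G(s) = 10·1 / 9792 = 5/4896.

5/4896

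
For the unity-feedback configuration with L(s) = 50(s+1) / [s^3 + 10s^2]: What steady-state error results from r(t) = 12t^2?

Lowest-order denominator term is 10s^2, so the open loop has 2 poles at the origin → type 2 system.
K_a = lim_{s→0} s^2·L(s) = 50·1 / 10 = 5.
r(t) = 12t^2 gives R(s) = 24/s^3.
e_ss = 24/K_a = 24/5 = 4.8.

4.8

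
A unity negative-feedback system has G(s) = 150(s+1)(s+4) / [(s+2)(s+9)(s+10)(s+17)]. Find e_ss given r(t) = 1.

No free integrators in G(s): this is a type 0 system.
K_p = lim_{s→0} G(s) = 150·1·4 / (2·9·10·17) = 10/51.
e_ss = 1/(1 + K_p) = 1/(61/51) = 51/61.

51/61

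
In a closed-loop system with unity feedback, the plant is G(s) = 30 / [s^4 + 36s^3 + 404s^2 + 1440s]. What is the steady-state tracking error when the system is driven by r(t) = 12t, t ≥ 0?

Factoring s from the denominator leaves a polynomial with constant term 1440, so the system is type 1.
K_v = lim_{s→0} s·G(s) = 30 / 1440 = 1/48.
e_ss = 12/K_v = 12/(1/48) = 576.

576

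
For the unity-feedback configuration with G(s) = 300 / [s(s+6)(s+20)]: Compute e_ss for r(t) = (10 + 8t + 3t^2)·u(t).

infinity

System type = 1 (one pole at s=0). By superposition:
  • 10: tracked with zero error.
  • 8t: e_ss = 8/K_v with K_v=2.5 → 3.2.
  • 3t^2: a type-1 system cannot track it, e_ss → ∞.
The unbounded component dominates.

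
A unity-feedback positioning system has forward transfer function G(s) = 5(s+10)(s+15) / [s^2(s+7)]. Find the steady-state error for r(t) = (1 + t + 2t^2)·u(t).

The open loop has two poles at the origin → type 2 system. Treating each term separately:
  • 1: tracked with zero error.
  • t: tracked with zero error.
  • 2t^2: e_ss = 4/K_a with K_a=750/7 → 14/375.
Total e_ss = 14/375.

14/375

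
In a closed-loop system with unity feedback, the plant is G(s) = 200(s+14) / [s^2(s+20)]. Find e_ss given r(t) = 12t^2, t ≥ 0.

6/35

System type = 2 (two poles at s=0).
K_a = lim_{s→0} s^2·G(s) = 200·14 / (20) = 140.
r(t) = 12t^2 gives R(s) = 24/s^3.
e_ss = 24/K_a = 24/140 = 6/35.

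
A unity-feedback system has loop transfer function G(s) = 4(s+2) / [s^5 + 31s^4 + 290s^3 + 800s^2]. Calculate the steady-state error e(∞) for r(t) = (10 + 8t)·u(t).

Factoring s^2 from the denominator leaves a polynomial with constant term 800, so the system is type 2. By superposition:
  • 10: tracked with zero error.
  • 8t: tracked with zero error.
Total e_ss = 0.

0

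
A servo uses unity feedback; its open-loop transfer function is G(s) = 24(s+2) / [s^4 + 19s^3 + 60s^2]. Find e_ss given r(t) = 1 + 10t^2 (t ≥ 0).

25

Factoring s^2 from the denominator leaves a polynomial with constant term 60, so the system is type 2. By superposition:
  • 1: tracked with zero error.
  • 10t^2: e_ss = 20/K_a with K_a=0.8 → 25.
Total e_ss = 25.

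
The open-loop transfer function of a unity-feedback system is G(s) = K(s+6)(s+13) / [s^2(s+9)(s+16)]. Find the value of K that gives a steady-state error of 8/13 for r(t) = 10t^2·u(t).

The open loop has two poles at the origin → type 2 system.
K_a = lim_{s→0} s^2·G(s) = K·6·13 / (9·16) = (13/24)·K.
e_ss = 20/K_a = 8/13 ⇒ K_a = 32.5 ⇒ K = 32.5/(13/24) = 60.

60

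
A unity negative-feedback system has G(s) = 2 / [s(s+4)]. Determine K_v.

The open loop has one pole at the origin → type 1 system.
K_v = lim_{s→0} s·G(s) = 2 / (4) = 0.5.

0.5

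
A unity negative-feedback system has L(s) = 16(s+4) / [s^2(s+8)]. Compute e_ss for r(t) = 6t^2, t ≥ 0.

Two free integrators in L(s): this is a type 2 system.
K_a = lim_{s→0} s^2·L(s) = 16·4 / (8) = 8.
r(t) = 6t^2 gives R(s) = 12/s^3.
e_ss = 12/K_a = 12/8 = 1.5.

1.5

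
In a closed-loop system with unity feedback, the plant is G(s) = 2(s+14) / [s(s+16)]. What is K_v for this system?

The open loop has one pole at the origin → type 1 system.
K_v = lim_{s→0} s·G(s) = 2·14 / (16) = 1.75.

1.75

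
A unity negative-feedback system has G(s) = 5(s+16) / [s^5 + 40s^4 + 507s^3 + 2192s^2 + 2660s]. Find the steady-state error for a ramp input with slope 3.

99.75

The denominator has no term below 2660s — 1 pole at s=0, type 1.
K_v = lim_{s→0} s·G(s) = 5·16 / 2660 = 4/133.
e_ss = 3/K_v = 3/(4/133) = 99.75.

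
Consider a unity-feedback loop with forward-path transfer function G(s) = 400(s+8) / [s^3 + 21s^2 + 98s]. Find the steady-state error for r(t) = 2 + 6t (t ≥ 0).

The denominator has no term below 98s — 1 pole at s=0, type 1. Treating each term separately:
  • 2: tracked with zero error.
  • 6t: e_ss = 6/K_v with K_v=1600/49 → 147/800.
Total e_ss = 147/800.

147/800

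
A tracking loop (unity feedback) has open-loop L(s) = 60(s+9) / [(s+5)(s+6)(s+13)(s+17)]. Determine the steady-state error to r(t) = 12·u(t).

System type = 0 (no poles at s=0).
K_p = lim_{s→0} L(s) = 60·9 / (5·6·13·17) = 18/221.
e_ss = 12/(1 + K_p) = 12/(239/221) = 2652/239.

2652/239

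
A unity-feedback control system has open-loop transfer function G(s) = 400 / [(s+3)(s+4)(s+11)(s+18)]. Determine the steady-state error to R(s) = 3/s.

The open loop has no poles at the origin → type 0 system.
K_p = lim_{s→0} G(s) = 400 / (3·4·11·18) = 50/297.
e_ss = 3/(1 + K_p) = 3/(347/297) = 891/347.

891/347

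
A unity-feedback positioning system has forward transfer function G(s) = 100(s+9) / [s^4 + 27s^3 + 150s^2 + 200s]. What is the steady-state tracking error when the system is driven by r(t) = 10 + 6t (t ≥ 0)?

Lowest-order denominator term is 200s, so the open loop has 1 pole at the origin → type 1 system. Taking each input component in turn:
  • 10: tracked with zero error.
  • 6t: e_ss = 6/K_v with K_v=4.5 → 4/3.
Total e_ss = 4/3.

4/3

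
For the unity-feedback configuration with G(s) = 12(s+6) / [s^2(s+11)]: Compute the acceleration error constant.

System type = 2 (two poles at s=0).
K_a = lim_{s→0} s^2·G(s) = 12·6 / (11) = 72/11.

72/11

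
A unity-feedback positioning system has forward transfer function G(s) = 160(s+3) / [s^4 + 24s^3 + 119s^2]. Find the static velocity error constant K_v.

K_v = lim_{s→0} s·G(s); with 2 poles at the origin the limit diverges, so K_v = ∞.

infinity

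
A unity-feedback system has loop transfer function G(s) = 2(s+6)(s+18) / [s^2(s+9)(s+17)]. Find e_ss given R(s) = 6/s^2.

0

Two free integrators in G(s): this is a type 2 system.
A type-2 system has K_v = ∞, so it tracks a ramp input with zero steady-state error.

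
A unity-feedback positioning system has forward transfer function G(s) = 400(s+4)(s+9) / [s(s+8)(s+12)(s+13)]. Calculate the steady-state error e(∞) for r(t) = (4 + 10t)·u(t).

System type = 1 (one pole at s=0). By superposition:
  • 4: tracked with zero error.
  • 10t: e_ss = 10/K_v with K_v=150/13 → 13/15.
Total e_ss = 13/15.

13/15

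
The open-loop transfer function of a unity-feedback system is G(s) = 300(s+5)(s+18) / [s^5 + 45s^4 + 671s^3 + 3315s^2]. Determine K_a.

1800/221

Factoring s^2 from the denominator leaves a polynomial with constant term 3315, so the system is type 2.
K_a = lim_{s→0} s^2·G(s) = 300·5·18 / 3315 = 1800/221.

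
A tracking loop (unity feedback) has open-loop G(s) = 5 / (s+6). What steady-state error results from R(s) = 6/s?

36/11

System type = 0 (no poles at s=0).
K_p = lim_{s→0} G(s) = 5 / (6) = 5/6.
e_ss = 6/(1 + K_p) = 6/(11/6) = 36/11.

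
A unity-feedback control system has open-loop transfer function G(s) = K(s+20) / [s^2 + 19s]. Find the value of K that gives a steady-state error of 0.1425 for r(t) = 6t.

The denominator has no term below 19s — 1 pole at s=0, type 1.
K_v = lim_{s→0} s·G(s) = K·20 / 19 = (20/19)·K.
e_ss = 6/K_v = 0.1425 ⇒ K_v = 800/19 ⇒ K = (800/19)/(20/19) = 40.

40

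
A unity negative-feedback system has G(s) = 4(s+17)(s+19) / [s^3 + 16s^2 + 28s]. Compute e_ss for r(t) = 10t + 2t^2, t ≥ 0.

Lowest-order denominator term is 28s, so the open loop has 1 pole at the origin → type 1 system. By superposition:
  • 10t: e_ss = 10/K_v with K_v=323/7 → 70/323.
  • 2t^2: a type-1 system cannot track it, e_ss → ∞.
The unbounded component dominates.

infinity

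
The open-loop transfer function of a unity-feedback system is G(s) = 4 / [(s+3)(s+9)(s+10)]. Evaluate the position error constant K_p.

2/135

The open loop has no poles at the origin → type 0 system.
K_p = lim_{s→0} G(s) = 4 / (3·9·10) = 2/135.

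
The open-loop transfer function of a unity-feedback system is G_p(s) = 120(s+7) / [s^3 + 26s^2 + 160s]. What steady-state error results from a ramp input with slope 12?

The denominator has no term below 160s — 1 pole at s=0, type 1.
K_v = lim_{s→0} s·G_p(s) = 120·7 / 160 = 5.25.
e_ss = 12/K_v = 12/5.25 = 16/7.

16/7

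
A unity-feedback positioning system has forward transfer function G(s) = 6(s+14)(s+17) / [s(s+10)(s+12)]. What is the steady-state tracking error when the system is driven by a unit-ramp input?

The open loop has one pole at the origin → type 1 system.
K_v = lim_{s→0} s·G(s) = 6·14·17 / (10·12) = 11.9.
e_ss = 1/K_v = 1/11.9 = 10/119.

10/119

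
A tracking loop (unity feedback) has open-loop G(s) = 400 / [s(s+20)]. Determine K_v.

20

System type = 1 (one pole at s=0).
K_v = lim_{s→0} s·G(s) = 400 / (20) = 20.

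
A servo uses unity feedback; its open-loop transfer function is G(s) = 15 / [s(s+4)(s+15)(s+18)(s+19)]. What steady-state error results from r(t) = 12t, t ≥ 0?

16416

System type = 1 (one pole at s=0).
K_v = lim_{s→0} s·G(s) = 15 / (4·15·18·19) = 1/1368.
e_ss = 12/K_v = 12/(1/1368) = 16416.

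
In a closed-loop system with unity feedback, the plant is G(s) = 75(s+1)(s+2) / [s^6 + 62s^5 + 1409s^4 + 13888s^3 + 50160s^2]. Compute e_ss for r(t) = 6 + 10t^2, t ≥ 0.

Factoring s^2 from the denominator leaves a polynomial with constant term 50160, so the system is type 2. By superposition:
  • 6: tracked with zero error.
  • 10t^2: e_ss = 20/K_a with K_a=5/1672 → 6688.
Total e_ss = 6688.

6688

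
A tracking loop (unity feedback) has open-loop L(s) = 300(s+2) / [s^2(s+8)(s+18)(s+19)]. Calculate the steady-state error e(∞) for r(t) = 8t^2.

72.96

System type = 2 (two poles at s=0).
K_a = lim_{s→0} s^2·L(s) = 300·2 / (8·18·19) = 25/114.
r(t) = 8t^2 gives R(s) = 16/s^3.
e_ss = 16/K_a = 16/(25/114) = 72.96.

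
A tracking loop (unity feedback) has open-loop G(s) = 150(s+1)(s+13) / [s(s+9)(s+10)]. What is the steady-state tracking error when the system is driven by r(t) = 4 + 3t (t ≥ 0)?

9/65

The open loop has one pole at the origin → type 1 system. Treating each term separately:
  • 4: tracked with zero error.
  • 3t: e_ss = 3/K_v with K_v=65/3 → 9/65.
Total e_ss = 9/65.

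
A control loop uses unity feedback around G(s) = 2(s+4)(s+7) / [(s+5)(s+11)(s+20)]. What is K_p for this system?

System type = 0 (no poles at s=0).
K_p = lim_{s→0} G(s) = 2·4·7 / (5·11·20) = 14/275.

14/275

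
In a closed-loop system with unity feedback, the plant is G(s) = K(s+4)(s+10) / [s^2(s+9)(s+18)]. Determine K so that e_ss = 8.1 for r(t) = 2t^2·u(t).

Two free integrators in G(s): this is a type 2 system.
K_a = lim_{s→0} s^2·G(s) = K·4·10 / (9·18) = (20/81)·K.
e_ss = 4/K_a = 8.1 ⇒ K_a = 40/81 ⇒ K = (40/81)/(20/81) = 2.

2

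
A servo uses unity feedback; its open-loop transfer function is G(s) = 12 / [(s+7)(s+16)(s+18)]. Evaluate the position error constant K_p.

G(s) has no factors of s in the denominator, so the system is type 0.
K_p = lim_{s→0} G(s) = 12 / (7·16·18) = 1/168.

1/168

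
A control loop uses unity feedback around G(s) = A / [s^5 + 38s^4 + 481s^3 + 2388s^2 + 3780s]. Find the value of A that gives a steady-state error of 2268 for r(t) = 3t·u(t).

The denominator has no term below 3780s — 1 pole at s=0, type 1.
K_v = lim_{s→0} s·G(s) = A / 3780 = (1/3780)·A.
e_ss = 3/K_v = 2268 ⇒ K_v = 1/756 ⇒ A = (1/756)/(1/3780) = 5.

5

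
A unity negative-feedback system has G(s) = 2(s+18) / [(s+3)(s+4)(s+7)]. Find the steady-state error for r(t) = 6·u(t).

4.2

No free integrators in G(s): this is a type 0 system.
K_p = lim_{s→0} G(s) = 2·18 / (3·4·7) = 3/7.
e_ss = 6/(1 + K_p) = 6/(10/7) = 4.2.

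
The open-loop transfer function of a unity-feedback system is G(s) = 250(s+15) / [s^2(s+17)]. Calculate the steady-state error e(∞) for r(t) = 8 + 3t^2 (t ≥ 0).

The open loop has two poles at the origin → type 2 system. Taking each input component in turn:
  • 8: tracked with zero error.
  • 3t^2: e_ss = 6/K_a with K_a=3750/17 → 0.0272.
Total e_ss = 0.0272.

0.0272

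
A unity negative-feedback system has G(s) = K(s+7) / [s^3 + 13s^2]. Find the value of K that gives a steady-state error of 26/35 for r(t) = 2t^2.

10

The denominator has no term below 13s^2 — 2 poles at s=0, type 2.
K_a = lim_{s→0} s^2·G(s) = K·7 / 13 = (7/13)·K.
e_ss = 4/K_a = 26/35 ⇒ K_a = 70/13 ⇒ K = (70/13)/(7/13) = 10.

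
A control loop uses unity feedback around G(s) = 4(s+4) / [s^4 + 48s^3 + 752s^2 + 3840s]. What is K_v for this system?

1/240

Factoring s from the denominator leaves a polynomial with constant term 3840, so the system is type 1.
K_v = lim_{s→0} s·G(s) = 4·4 / 3840 = 1/240.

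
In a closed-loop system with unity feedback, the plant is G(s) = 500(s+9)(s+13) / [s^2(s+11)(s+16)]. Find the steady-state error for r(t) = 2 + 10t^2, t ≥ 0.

Two free integrators in G(s): this is a type 2 system. Treating each term separately:
  • 2: tracked with zero error.
  • 10t^2: e_ss = 20/K_a with K_a=14625/44 → 176/2925.
Total e_ss = 176/2925.

176/2925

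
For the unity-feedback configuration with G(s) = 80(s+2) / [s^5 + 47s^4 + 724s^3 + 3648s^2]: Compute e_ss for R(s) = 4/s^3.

The denominator has no term below 3648s^2 — 2 poles at s=0, type 2.
K_a = lim_{s→0} s^2·G(s) = 80·2 / 3648 = 5/114.
r(t) = 2t^2 gives R(s) = 4/s^3.
e_ss = 4/K_a = 4/(5/114) = 91.2.

91.2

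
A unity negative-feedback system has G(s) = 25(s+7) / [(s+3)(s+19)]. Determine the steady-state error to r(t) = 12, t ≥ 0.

171/58

No free integrators in G(s): this is a type 0 system.
K_p = lim_{s→0} G(s) = 25·7 / (3·19) = 175/57.
e_ss = 12/(1 + K_p) = 12/(232/57) = 171/58.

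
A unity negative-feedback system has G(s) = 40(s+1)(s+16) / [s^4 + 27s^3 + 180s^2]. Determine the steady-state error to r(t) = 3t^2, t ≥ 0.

Factoring s^2 from the denominator leaves a polynomial with constant term 180, so the system is type 2.
K_a = lim_{s→0} s^2·G(s) = 40·1·16 / 180 = 32/9.
r(t) = 3t^2 gives R(s) = 6/s^3.
e_ss = 6/K_a = 6/(32/9) = 1.6875.

1.6875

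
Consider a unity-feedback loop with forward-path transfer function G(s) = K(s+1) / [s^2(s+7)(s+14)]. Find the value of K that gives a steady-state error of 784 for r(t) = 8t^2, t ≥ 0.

2

Two free integrators in G(s): this is a type 2 system.
K_a = lim_{s→0} s^2·G(s) = K·1 / (7·14) = (1/98)·K.
e_ss = 16/K_a = 784 ⇒ K_a = 1/49 ⇒ K = (1/49)/(1/98) = 2.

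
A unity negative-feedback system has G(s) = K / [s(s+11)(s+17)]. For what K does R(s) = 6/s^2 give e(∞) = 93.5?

12

G(s) has one factor of s in the denominator, so the system is type 1.
K_v = lim_{s→0} s·G(s) = K / (11·17) = (1/187)·K.
e_ss = 6/K_v = 93.5 ⇒ K_v = 12/187 ⇒ K = (12/187)/(1/187) = 12.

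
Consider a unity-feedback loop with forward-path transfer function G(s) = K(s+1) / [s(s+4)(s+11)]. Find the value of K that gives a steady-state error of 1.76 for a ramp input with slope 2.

G(s) has one factor of s in the denominator, so the system is type 1.
K_v = lim_{s→0} s·G(s) = K·1 / (4·11) = (1/44)·K.
e_ss = 2/K_v = 1.76 ⇒ K_v = 25/22 ⇒ K = (25/22)/(1/44) = 50.

50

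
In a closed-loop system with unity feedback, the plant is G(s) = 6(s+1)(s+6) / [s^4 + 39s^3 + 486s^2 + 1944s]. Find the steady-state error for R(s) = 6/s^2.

324

Lowest-order denominator term is 1944s, so the open loop has 1 pole at the origin → type 1 system.
K_v = lim_{s→0} s·G(s) = 6·1·6 / 1944 = 1/54.
e_ss = 6/K_v = 6/(1/54) = 324.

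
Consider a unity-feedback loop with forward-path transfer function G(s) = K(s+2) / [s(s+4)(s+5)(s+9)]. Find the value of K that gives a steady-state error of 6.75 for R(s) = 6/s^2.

G(s) has one factor of s in the denominator, so the system is type 1.
K_v = lim_{s→0} s·G(s) = K·2 / (4·5·9) = (1/90)·K.
e_ss = 6/K_v = 6.75 ⇒ K_v = 8/9 ⇒ K = (8/9)/(1/90) = 80.

80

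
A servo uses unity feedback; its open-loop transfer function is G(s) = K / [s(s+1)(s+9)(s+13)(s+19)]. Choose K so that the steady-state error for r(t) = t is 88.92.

25

The open loop has one pole at the origin → type 1 system.
K_v = lim_{s→0} s·G(s) = K / (1·9·13·19) = (1/2223)·K.
e_ss = 1/K_v = 88.92 ⇒ K_v = 25/2223 ⇒ K = (25/2223)/(1/2223) = 25.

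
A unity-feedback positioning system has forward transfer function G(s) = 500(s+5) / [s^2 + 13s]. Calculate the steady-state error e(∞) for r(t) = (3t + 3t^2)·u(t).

infinity

Factoring s from the denominator leaves a polynomial with constant term 13, so the system is type 1. Taking each input component in turn:
  • 3t: e_ss = 3/K_v with K_v=2500/13 → 0.0156.
  • 3t^2: a type-1 system cannot track it, e_ss → ∞.
The unbounded component dominates.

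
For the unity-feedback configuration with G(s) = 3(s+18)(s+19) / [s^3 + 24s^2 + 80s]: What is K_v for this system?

12.825

Factoring s from the denominator leaves a polynomial with constant term 80, so the system is type 1.
K_v = lim_{s→0} s·G(s) = 3·18·19 / 80 = 12.825.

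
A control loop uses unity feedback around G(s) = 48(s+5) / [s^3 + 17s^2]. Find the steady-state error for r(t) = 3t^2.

0.425

Factoring s^2 from the denominator leaves a polynomial with constant term 17, so the system is type 2.
K_a = lim_{s→0} s^2·G(s) = 48·5 / 17 = 240/17.
r(t) = 3t^2 gives R(s) = 6/s^3.
e_ss = 6/K_a = 6/(240/17) = 0.425.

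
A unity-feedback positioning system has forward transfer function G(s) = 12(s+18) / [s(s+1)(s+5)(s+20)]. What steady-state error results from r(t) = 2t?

System type = 1 (one pole at s=0).
K_v = lim_{s→0} s·G(s) = 12·18 / (1·5·20) = 2.16.
e_ss = 2/K_v = 2/2.16 = 25/27.

25/27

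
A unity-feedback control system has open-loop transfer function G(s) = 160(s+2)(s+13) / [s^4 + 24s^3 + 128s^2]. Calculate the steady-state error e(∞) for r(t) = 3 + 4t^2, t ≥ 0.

16/65

Factoring s^2 from the denominator leaves a polynomial with constant term 128, so the system is type 2. By superposition:
  • 3: tracked with zero error.
  • 4t^2: e_ss = 8/K_a with K_a=32.5 → 16/65.
Total e_ss = 16/65.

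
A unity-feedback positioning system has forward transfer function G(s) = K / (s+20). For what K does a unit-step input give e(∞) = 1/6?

System type = 0 (no poles at s=0).
K_p = lim_{s→0} G(s) = K / (20) = 0.05·K.
e_ss = 1/(1 + K_p) = 1/6 ⇒ 1 + 0.05·K = 6 ⇒ K = 100.

100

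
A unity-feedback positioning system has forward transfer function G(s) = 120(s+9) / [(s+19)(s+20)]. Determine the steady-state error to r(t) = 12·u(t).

G(s) has no factors of s in the denominator, so the system is type 0.
K_p = lim_{s→0} G(s) = 120·9 / (19·20) = 54/19.
e_ss = 12/(1 + K_p) = 12/(73/19) = 228/73.

228/73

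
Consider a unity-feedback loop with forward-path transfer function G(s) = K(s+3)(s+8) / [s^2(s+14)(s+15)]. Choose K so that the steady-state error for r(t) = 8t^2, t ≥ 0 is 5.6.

25

The open loop has two poles at the origin → type 2 system.
K_a = lim_{s→0} s^2·G(s) = K·3·8 / (14·15) = (4/35)·K.
e_ss = 16/K_a = 5.6 ⇒ K_a = 20/7 ⇒ K = (20/7)/(4/35) = 25.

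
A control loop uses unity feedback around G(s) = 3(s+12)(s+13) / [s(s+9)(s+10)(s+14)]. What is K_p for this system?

K_p = lim_{s→0} G(s); with 1 pole at the origin the limit diverges, so K_p = ∞.

infinity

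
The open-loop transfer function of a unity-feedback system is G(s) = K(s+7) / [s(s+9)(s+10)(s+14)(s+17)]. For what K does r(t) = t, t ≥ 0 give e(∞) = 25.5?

The open loop has one pole at the origin → type 1 system.
K_v = lim_{s→0} s·G(s) = K·7 / (9·10·14·17) = (1/3060)·K.
e_ss = 1/K_v = 25.5 ⇒ K_v = 2/51 ⇒ K = (2/51)/(1/3060) = 120.

120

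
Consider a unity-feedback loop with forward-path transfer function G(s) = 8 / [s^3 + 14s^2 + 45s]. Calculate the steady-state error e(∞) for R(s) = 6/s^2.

33.75

The denominator has no term below 45s — 1 pole at s=0, type 1.
K_v = lim_{s→0} s·G(s) = 8 / 45 = 8/45.
e_ss = 6/K_v = 6/(8/45) = 33.75.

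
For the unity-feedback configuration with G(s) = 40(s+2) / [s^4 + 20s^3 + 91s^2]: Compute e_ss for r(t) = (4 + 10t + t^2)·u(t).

Factoring s^2 from the denominator leaves a polynomial with constant term 91, so the system is type 2. By superposition:
  • 4: tracked with zero error.
  • 10t: tracked with zero error.
  • t^2: e_ss = 2/K_a with K_a=80/91 → 2.275.
Total e_ss = 2.275.

2.275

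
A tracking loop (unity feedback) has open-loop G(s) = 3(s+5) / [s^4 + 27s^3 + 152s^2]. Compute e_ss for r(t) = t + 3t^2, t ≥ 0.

The denominator has no term below 152s^2 — 2 poles at s=0, type 2. Taking each input component in turn:
  • t: tracked with zero error.
  • 3t^2: e_ss = 6/K_a with K_a=15/152 → 60.8.
Total e_ss = 60.8.

60.8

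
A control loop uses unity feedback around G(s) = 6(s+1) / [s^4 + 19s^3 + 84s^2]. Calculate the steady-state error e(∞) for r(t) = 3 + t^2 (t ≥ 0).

Factoring s^2 from the denominator leaves a polynomial with constant term 84, so the system is type 2. Treating each term separately:
  • 3: tracked with zero error.
  • t^2: e_ss = 2/K_a with K_a=1/14 → 28.
Total e_ss = 28.

28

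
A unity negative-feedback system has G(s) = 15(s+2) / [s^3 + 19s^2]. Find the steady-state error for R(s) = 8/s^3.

76/15

The denominator has no term below 19s^2 — 2 poles at s=0, type 2.
K_a = lim_{s→0} s^2·G(s) = 15·2 / 19 = 30/19.
r(t) = 4t^2 gives R(s) = 8/s^3.
e_ss = 8/K_a = 8/(30/19) = 76/15.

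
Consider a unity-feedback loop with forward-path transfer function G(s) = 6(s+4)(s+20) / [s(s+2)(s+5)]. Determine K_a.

System type = 1 (one pole at s=0).
K_a = lim_{s→0} s^2·G(s) = 0 (the extra factor of s kills the finite limit).

0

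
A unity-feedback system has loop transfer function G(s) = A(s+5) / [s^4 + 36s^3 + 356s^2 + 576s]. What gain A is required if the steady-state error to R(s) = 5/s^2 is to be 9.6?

60

Factoring s from the denominator leaves a polynomial with constant term 576, so the system is type 1.
K_v = lim_{s→0} s·G(s) = A·5 / 576 = (5/576)·A.
e_ss = 5/K_v = 9.6 ⇒ K_v = 25/48 ⇒ A = (25/48)/(5/576) = 60.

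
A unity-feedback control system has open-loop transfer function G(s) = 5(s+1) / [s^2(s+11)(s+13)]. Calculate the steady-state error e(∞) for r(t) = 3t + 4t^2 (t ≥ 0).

228.8

Two free integrators in G(s): this is a type 2 system. Taking each input component in turn:
  • 3t: tracked with zero error.
  • 4t^2: e_ss = 8/K_a with K_a=5/143 → 228.8.
Total e_ss = 228.8.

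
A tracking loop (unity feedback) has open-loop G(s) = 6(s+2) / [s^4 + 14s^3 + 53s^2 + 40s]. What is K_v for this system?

0.3

The denominator has no term below 40s — 1 pole at s=0, type 1.
K_v = lim_{s→0} s·G(s) = 6·2 / 40 = 0.3.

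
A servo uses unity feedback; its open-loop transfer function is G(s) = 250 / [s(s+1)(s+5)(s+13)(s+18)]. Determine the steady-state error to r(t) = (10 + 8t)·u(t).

37.44

The open loop has one pole at the origin → type 1 system. By superposition:
  • 10: tracked with zero error.
  • 8t: e_ss = 8/K_v with K_v=25/117 → 37.44.
Total e_ss = 37.44.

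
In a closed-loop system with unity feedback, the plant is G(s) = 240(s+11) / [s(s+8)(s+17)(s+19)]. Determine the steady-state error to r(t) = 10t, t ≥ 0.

One free integrator in G(s): this is a type 1 system.
K_v = lim_{s→0} s·G(s) = 240·11 / (8·17·19) = 330/323.
e_ss = 10/K_v = 10/(330/323) = 323/33.

323/33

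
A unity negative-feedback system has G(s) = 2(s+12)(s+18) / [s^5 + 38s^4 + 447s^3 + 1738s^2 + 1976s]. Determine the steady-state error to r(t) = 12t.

Factoring s from the denominator leaves a polynomial with constant term 1976, so the system is type 1.
K_v = lim_{s→0} s·G(s) = 2·12·18 / 1976 = 54/247.
e_ss = 12/K_v = 12/(54/247) = 494/9.

494/9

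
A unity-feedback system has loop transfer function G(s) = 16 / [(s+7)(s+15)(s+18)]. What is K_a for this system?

0

No free integrators in G(s): this is a type 0 system.
K_a = lim_{s→0} s^2·G(s) = 0 (the extra factor of s kills the finite limit).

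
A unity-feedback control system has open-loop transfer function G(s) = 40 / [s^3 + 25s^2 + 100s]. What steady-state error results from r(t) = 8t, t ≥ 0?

20

Factoring s from the denominator leaves a polynomial with constant term 100, so the system is type 1.
K_v = lim_{s→0} s·G(s) = 40 / 100 = 0.4.
e_ss = 8/K_v = 8/0.4 = 20.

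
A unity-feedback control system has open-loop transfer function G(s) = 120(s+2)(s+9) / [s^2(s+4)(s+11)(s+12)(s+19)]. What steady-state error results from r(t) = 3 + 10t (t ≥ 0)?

0

System type = 2 (two poles at s=0). Treating each term separately:
  • 3: tracked with zero error.
  • 10t: tracked with zero error.
Total e_ss = 0.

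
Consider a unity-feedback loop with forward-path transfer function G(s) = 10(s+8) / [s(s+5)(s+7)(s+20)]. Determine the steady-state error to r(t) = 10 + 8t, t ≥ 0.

70

G(s) has one factor of s in the denominator, so the system is type 1. By superposition:
  • 10: tracked with zero error.
  • 8t: e_ss = 8/K_v with K_v=4/35 → 70.
Total e_ss = 70.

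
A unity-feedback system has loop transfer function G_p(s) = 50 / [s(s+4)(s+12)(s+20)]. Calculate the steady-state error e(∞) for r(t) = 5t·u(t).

One free integrator in G_p(s): this is a type 1 system.
K_v = lim_{s→0} s·G_p(s) = 50 / (4·12·20) = 5/96.
e_ss = 5/K_v = 5/(5/96) = 96.

96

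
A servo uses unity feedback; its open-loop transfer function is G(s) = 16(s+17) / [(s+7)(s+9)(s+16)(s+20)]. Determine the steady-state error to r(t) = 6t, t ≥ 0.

infinity

System type = 0 (no poles at s=0).
K_v = lim_{s→0} s·G(s) = 0; the steady-state error to this ramp input grows without bound.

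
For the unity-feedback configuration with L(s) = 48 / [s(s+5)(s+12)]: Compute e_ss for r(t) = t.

One free integrator in L(s): this is a type 1 system.
K_v = lim_{s→0} s·L(s) = 48 / (5·12) = 0.8.
e_ss = 1/K_v = 1/0.8 = 1.25.

1.25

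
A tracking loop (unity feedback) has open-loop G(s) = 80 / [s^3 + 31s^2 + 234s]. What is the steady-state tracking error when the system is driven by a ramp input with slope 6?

Factoring s from the denominator leaves a polynomial with constant term 234, so the system is type 1.
K_v = lim_{s→0} s·G(s) = 80 / 234 = 40/117.
e_ss = 6/K_v = 6/(40/117) = 17.55.

17.55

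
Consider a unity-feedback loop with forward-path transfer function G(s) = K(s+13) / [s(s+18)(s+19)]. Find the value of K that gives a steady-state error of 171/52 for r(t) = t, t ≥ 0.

8

One free integrator in G(s): this is a type 1 system.
K_v = lim_{s→0} s·G(s) = K·13 / (18·19) = (13/342)·K.
e_ss = 1/K_v = 171/52 ⇒ K_v = 52/171 ⇒ K = (52/171)/(13/342) = 8.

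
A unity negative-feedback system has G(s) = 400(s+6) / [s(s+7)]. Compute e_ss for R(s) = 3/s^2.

The open loop has one pole at the origin → type 1 system.
K_v = lim_{s→0} s·G(s) = 400·6 / (7) = 2400/7.
e_ss = 3/K_v = 3/(2400/7) = 7/800.

7/800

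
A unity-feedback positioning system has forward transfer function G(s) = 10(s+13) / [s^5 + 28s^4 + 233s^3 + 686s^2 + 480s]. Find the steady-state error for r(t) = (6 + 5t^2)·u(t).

infinity

The denominator has no term below 480s — 1 pole at s=0, type 1. Taking each input component in turn:
  • 6: tracked with zero error.
  • 5t^2: a type-1 system cannot track it, e_ss → ∞.
The unbounded component dominates.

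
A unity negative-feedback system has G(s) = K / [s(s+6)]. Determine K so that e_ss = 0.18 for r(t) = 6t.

200

The open loop has one pole at the origin → type 1 system.
K_v = lim_{s→0} s·G(s) = K / (6) = (1/6)·K.
e_ss = 6/K_v = 0.18 ⇒ K_v = 100/3 ⇒ K = (100/3)/(1/6) = 200.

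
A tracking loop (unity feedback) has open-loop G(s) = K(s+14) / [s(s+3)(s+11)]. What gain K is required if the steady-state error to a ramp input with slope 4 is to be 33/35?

10

One free integrator in G(s): this is a type 1 system.
K_v = lim_{s→0} s·G(s) = K·14 / (3·11) = (14/33)·K.
e_ss = 4/K_v = 33/35 ⇒ K_v = 140/33 ⇒ K = (140/33)/(14/33) = 10.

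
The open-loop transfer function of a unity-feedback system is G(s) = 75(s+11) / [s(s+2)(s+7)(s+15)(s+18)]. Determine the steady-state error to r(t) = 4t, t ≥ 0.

G(s) has one factor of s in the denominator, so the system is type 1.
K_v = lim_{s→0} s·G(s) = 75·11 / (2·7·15·18) = 55/252.
e_ss = 4/K_v = 4/(55/252) = 1008/55.

1008/55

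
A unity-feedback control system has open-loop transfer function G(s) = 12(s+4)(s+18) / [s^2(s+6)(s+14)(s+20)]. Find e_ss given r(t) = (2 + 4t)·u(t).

0

Two free integrators in G(s): this is a type 2 system. Treating each term separately:
  • 2: tracked with zero error.
  • 4t: tracked with zero error.
Total e_ss = 0.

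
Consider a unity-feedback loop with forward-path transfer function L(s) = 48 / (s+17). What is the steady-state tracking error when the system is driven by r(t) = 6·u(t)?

No free integrators in L(s): this is a type 0 system.
K_p = lim_{s→0} L(s) = 48 / (17) = 48/17.
e_ss = 6/(1 + K_p) = 6/(65/17) = 102/65.

102/65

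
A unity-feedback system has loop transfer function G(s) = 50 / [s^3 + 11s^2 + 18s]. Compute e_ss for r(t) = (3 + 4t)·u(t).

Factoring s from the denominator leaves a polynomial with constant term 18, so the system is type 1. By superposition:
  • 3: tracked with zero error.
  • 4t: e_ss = 4/K_v with K_v=25/9 → 1.44.
Total e_ss = 1.44.

1.44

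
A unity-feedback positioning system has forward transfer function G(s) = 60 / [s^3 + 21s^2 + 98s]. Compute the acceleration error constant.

Lowest-order denominator term is 98s, so the open loop has 1 pole at the origin → type 1 system.
K_a = lim_{s→0} s^2·G(s) = 0 (the extra factor of s kills the finite limit).

0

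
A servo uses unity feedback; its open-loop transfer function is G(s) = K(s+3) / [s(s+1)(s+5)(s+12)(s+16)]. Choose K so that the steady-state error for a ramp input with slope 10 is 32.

One free integrator in G(s): this is a type 1 system.
K_v = lim_{s→0} s·G(s) = K·3 / (1·5·12·16) = (1/320)·K.
e_ss = 10/K_v = 32 ⇒ K_v = 0.3125 ⇒ K = 0.3125/(1/320) = 100.

100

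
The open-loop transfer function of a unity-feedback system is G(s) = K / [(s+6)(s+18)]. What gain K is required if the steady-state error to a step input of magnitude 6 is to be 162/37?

40

The open loop has no poles at the origin → type 0 system.
K_p = lim_{s→0} G(s) = K / (6·18) = (1/108)·K.
e_ss = 6/(1 + K_p) = 162/37 ⇒ 1 + (1/108)·K = 37/27 ⇒ K = 40.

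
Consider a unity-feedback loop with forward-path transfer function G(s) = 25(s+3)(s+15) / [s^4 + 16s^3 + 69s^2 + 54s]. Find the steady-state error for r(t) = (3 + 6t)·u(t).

0.288

Factoring s from the denominator leaves a polynomial with constant term 54, so the system is type 1. Treating each term separately:
  • 3: tracked with zero error.
  • 6t: e_ss = 6/K_v with K_v=125/6 → 0.288.
Total e_ss = 0.288.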